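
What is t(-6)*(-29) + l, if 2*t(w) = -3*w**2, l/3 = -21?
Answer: 1503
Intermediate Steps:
l = -63 (l = 3*(-21) = -63)
t(w) = -3*w**2/2 (t(w) = (-3*w**2)/2 = -3*w**2/2)
t(-6)*(-29) + l = -3/2*(-6)**2*(-29) - 63 = -3/2*36*(-29) - 63 = -54*(-29) - 63 = 1566 - 63 = 1503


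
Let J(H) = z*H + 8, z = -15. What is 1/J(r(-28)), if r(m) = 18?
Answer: -1/262 ≈ -0.0038168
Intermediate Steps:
J(H) = 8 - 15*H (J(H) = -15*H + 8 = 8 - 15*H)
1/J(r(-28)) = 1/(8 - 15*18) = 1/(8 - 270) = 1/(-262) = -1/262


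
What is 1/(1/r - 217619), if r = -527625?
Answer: -527625/114821224876 ≈ -4.5952e-6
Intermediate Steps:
1/(1/r - 217619) = 1/(1/(-527625) - 217619) = 1/(-1/527625 - 217619) = 1/(-114821224876/527625) = -527625/114821224876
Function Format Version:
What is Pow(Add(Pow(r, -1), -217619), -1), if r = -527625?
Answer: Rational(-527625, 114821224876) ≈ -4.5952e-6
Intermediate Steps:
Pow(Add(Pow(r, -1), -217619), -1) = Pow(Add(Pow(-527625, -1), -217619), -1) = Pow(Add(Rational(-1, 527625), -217619), -1) = Pow(Rational(-114821224876, 527625), -1) = Rational(-527625, 114821224876)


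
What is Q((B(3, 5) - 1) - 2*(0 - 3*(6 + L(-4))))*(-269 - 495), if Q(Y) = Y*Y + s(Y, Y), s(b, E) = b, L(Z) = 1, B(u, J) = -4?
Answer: -1074184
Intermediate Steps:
Q(Y) = Y + Y² (Q(Y) = Y*Y + Y = Y² + Y = Y + Y²)
Q((B(3, 5) - 1) - 2*(0 - 3*(6 + L(-4))))*(-269 - 495) = (((-4 - 1) - 2*(0 - 3*(6 + 1)))*(1 + ((-4 - 1) - 2*(0 - 3*(6 + 1)))))*(-269 - 495) = ((-5 - 2*(0 - 3*7))*(1 + (-5 - 2*(0 - 3*7))))*(-764) = ((-5 - 2*(0 - 21))*(1 + (-5 - 2*(0 - 21))))*(-764) = ((-5 - 2*(-21))*(1 + (-5 - 2*(-21))))*(-764) = ((-5 + 42)*(1 + (-5 + 42)))*(-764) = (37*(1 + 37))*(-764) = (37*38)*(-764) = 1406*(-764) = -1074184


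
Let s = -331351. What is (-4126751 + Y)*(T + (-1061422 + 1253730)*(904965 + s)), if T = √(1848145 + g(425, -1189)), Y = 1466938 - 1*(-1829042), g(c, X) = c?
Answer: -91642815165577352 - 830771*√1848570 ≈ -9.1643e+16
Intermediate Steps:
Y = 3295980 (Y = 1466938 + 1829042 = 3295980)
T = √1848570 (T = √(1848145 + 425) = √1848570 ≈ 1359.6)
(-4126751 + Y)*(T + (-1061422 + 1253730)*(904965 + s)) = (-4126751 + 3295980)*(√1848570 + (-1061422 + 1253730)*(904965 - 331351)) = -830771*(√1848570 + 192308*573614) = -830771*(√1848570 + 110310561112) = -830771*(110310561112 + √1848570) = -91642815165577352 - 830771*√1848570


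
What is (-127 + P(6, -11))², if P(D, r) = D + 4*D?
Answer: 9409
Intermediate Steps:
P(D, r) = 5*D
(-127 + P(6, -11))² = (-127 + 5*6)² = (-127 + 30)² = (-97)² = 9409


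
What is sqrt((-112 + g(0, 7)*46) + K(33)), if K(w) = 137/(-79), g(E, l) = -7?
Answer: I*sqrt(2719417)/79 ≈ 20.874*I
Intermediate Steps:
K(w) = -137/79 (K(w) = 137*(-1/79) = -137/79)
sqrt((-112 + g(0, 7)*46) + K(33)) = sqrt((-112 - 7*46) - 137/79) = sqrt((-112 - 322) - 137/79) = sqrt(-434 - 137/79) = sqrt(-34423/79) = I*sqrt(2719417)/79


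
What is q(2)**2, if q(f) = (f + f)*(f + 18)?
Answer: 6400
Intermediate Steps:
q(f) = 2*f*(18 + f) (q(f) = (2*f)*(18 + f) = 2*f*(18 + f))
q(2)**2 = (2*2*(18 + 2))**2 = (2*2*20)**2 = 80**2 = 6400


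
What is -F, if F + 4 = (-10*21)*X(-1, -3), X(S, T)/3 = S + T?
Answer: -2516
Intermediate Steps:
X(S, T) = 3*S + 3*T (X(S, T) = 3*(S + T) = 3*S + 3*T)
F = 2516 (F = -4 + (-10*21)*(3*(-1) + 3*(-3)) = -4 - 210*(-3 - 9) = -4 - 210*(-12) = -4 + 2520 = 2516)
-F = -1*2516 = -2516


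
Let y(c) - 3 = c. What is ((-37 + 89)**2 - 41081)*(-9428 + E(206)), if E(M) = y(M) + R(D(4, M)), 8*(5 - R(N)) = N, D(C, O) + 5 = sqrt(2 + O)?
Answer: 2828653539/8 + 38377*sqrt(13)/2 ≈ 3.5365e+8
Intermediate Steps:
D(C, O) = -5 + sqrt(2 + O)
y(c) = 3 + c
R(N) = 5 - N/8
E(M) = 69/8 + M - sqrt(2 + M)/8 (E(M) = (3 + M) + (5 - (-5 + sqrt(2 + M))/8) = (3 + M) + (5 + (5/8 - sqrt(2 + M)/8)) = (3 + M) + (45/8 - sqrt(2 + M)/8) = 69/8 + M - sqrt(2 + M)/8)
((-37 + 89)**2 - 41081)*(-9428 + E(206)) = ((-37 + 89)**2 - 41081)*(-9428 + (69/8 + 206 - sqrt(2 + 206)/8)) = (52**2 - 41081)*(-9428 + (69/8 + 206 - sqrt(13)/2)) = (2704 - 41081)*(-9428 + (69/8 + 206 - sqrt(13)/2)) = -38377*(-9428 + (69/8 + 206 - sqrt(13)/2)) = -38377*(-9428 + (1717/8 - sqrt(13)/2)) = -38377*(-73707/8 - sqrt(13)/2) = 2828653539/8 + 38377*sqrt(13)/2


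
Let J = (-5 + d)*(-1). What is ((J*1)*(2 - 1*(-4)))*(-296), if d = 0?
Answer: -8880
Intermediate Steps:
J = 5 (J = (-5 + 0)*(-1) = -5*(-1) = 5)
((J*1)*(2 - 1*(-4)))*(-296) = ((5*1)*(2 - 1*(-4)))*(-296) = (5*(2 + 4))*(-296) = (5*6)*(-296) = 30*(-296) = -8880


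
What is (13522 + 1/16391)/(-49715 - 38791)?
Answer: -24626567/161189094 ≈ -0.15278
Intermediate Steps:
(13522 + 1/16391)/(-49715 - 38791) = (13522 + 1/16391)/(-88506) = (221639103/16391)*(-1/88506) = -24626567/161189094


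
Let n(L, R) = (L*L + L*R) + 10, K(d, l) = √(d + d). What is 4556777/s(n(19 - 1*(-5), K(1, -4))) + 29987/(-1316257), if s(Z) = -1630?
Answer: -5997938502499/2145498910 ≈ -2795.6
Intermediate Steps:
K(d, l) = √2*√d (K(d, l) = √(2*d) = √2*√d)
n(L, R) = 10 + L² + L*R (n(L, R) = (L² + L*R) + 10 = 10 + L² + L*R)
4556777/s(n(19 - 1*(-5), K(1, -4))) + 29987/(-1316257) = 4556777/(-1630) + 29987/(-1316257) = 4556777*(-1/1630) + 29987*(-1/1316257) = -4556777/1630 - 29987/1316257 = -5997938502499/2145498910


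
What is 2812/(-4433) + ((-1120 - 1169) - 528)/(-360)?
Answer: 1275049/177320 ≈ 7.1907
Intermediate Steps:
2812/(-4433) + ((-1120 - 1169) - 528)/(-360) = 2812*(-1/4433) + (-2289 - 528)*(-1/360) = -2812/4433 - 2817*(-1/360) = -2812/4433 + 313/40 = 1275049/177320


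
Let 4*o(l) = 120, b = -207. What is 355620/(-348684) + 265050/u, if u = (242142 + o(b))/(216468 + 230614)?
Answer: 14218079340/29057 ≈ 4.8932e+5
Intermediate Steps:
o(l) = 30 (o(l) = (¼)*120 = 30)
u = 3906/7211 (u = (242142 + 30)/(216468 + 230614) = 242172/447082 = 242172*(1/447082) = 3906/7211 ≈ 0.54167)
355620/(-348684) + 265050/u = 355620/(-348684) + 265050/(3906/7211) = 355620*(-1/348684) + 265050*(7211/3906) = -29635/29057 + 3425225/7 = 14218079340/29057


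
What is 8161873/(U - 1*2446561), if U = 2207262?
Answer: -8161873/239299 ≈ -34.107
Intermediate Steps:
8161873/(U - 1*2446561) = 8161873/(2207262 - 1*2446561) = 8161873/(2207262 - 2446561) = 8161873/(-239299) = 8161873*(-1/239299) = -8161873/239299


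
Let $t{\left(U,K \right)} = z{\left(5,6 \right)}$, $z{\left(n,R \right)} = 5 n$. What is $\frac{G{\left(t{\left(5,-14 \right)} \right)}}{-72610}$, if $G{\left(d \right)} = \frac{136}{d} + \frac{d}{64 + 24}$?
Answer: $- \frac{12593}{159742000} \approx -7.8833 \cdot 10^{-5}$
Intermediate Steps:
$t{\left(U,K \right)} = 25$ ($t{\left(U,K \right)} = 5 \cdot 5 = 25$)
$G{\left(d \right)} = \frac{136}{d} + \frac{d}{88}$
$\frac{G{\left(t{\left(5,-14 \right)} \right)}}{-72610} = \frac{\frac{136}{25} + \frac{1}{88} \cdot 25}{-72610} = \left(136 \cdot \frac{1}{25} + \frac{25}{88}\right) \left(- \frac{1}{72610}\right) = \left(\frac{136}{25} + \frac{25}{88}\right) \left(- \frac{1}{72610}\right) = \frac{12593}{2200} \left(- \frac{1}{72610}\right) = - \frac{12593}{159742000}$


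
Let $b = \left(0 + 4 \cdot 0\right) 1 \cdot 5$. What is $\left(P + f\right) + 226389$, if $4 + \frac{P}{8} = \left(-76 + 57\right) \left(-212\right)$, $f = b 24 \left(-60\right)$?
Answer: $258581$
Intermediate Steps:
$b = 0$ ($b = \left(0 + 0\right) 1 \cdot 5 = 0 \cdot 1 \cdot 5 = 0 \cdot 5 = 0$)
$f = 0$ ($f = 0 \cdot 24 \left(-60\right) = 0 \left(-60\right) = 0$)
$P = 32192$ ($P = -32 + 8 \left(-76 + 57\right) \left(-212\right) = -32 + 8 \left(\left(-19\right) \left(-212\right)\right) = -32 + 8 \cdot 4028 = -32 + 32224 = 32192$)
$\left(P + f\right) + 226389 = \left(32192 + 0\right) + 226389 = 32192 + 226389 = 258581$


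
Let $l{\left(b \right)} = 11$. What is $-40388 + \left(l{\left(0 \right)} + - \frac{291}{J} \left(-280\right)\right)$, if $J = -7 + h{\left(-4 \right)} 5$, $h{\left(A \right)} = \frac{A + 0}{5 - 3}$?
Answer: $- \frac{767889}{17} \approx -45170.0$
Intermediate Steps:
$h{\left(A \right)} = \frac{A}{2}$
$J = -17$ ($J = -7 + \frac{1}{2} \left(-4\right) 5 = -7 - 10 = -17$)
$-40388 + \left(l{\left(0 \right)} + - \frac{291}{J} \left(-280\right)\right) = -40388 + \left(11 + - \frac{291}{-17} \left(-280\right)\right) = -40388 + \left(11 + \left(-291\right) \left(- \frac{1}{17}\right) \left(-280\right)\right) = -40388 + \left(11 + \frac{291}{17} \left(-280\right)\right) = -40388 + \left(11 - \frac{81480}{17}\right) = -40388 - \frac{81293}{17} = - \frac{767889}{17}$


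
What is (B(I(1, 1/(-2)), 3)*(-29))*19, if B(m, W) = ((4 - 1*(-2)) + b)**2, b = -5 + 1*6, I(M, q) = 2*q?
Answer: -26999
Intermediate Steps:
b = 1 (b = -5 + 6 = 1)
B(m, W) = 49 (B(m, W) = ((4 - 1*(-2)) + 1)**2 = ((4 + 2) + 1)**2 = (6 + 1)**2 = 7**2 = 49)
(B(I(1, 1/(-2)), 3)*(-29))*19 = (49*(-29))*19 = -1421*19 = -26999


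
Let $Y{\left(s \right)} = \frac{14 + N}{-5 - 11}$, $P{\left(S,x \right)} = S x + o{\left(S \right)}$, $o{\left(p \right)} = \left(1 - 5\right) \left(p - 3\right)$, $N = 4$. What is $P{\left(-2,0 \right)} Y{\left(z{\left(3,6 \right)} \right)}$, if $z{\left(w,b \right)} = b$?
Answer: $- \frac{45}{2} \approx -22.5$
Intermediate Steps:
$o{\left(p \right)} = 12 - 4 p$ ($o{\left(p \right)} = - 4 \left(-3 + p\right) = 12 - 4 p$)
$P{\left(S,x \right)} = 12 - 4 S + S x$ ($P{\left(S,x \right)} = S x - \left(-12 + 4 S\right) = 12 - 4 S + S x$)
$Y{\left(s \right)} = - \frac{9}{8}$ ($Y{\left(s \right)} = \frac{14 + 4}{-5 - 11} = \frac{18}{-16} = 18 \left(- \frac{1}{16}\right) = - \frac{9}{8}$)
$P{\left(-2,0 \right)} Y{\left(z{\left(3,6 \right)} \right)} = \left(12 - -8 - 0\right) \left(- \frac{9}{8}\right) = \left(12 + 8 + 0\right) \left(- \frac{9}{8}\right) = 20 \left(- \frac{9}{8}\right) = - \frac{45}{2}$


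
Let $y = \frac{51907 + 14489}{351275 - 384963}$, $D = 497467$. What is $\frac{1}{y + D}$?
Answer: $\frac{8422}{4189650475} \approx 2.0102 \cdot 10^{-6}$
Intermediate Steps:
$y = - \frac{16599}{8422}$ ($y = \frac{66396}{-33688} = 66396 \left(- \frac{1}{33688}\right) = - \frac{16599}{8422} \approx -1.9709$)
$\frac{1}{y + D} = \frac{1}{- \frac{16599}{8422} + 497467} = \frac{1}{\frac{4189650475}{8422}} = \frac{8422}{4189650475}$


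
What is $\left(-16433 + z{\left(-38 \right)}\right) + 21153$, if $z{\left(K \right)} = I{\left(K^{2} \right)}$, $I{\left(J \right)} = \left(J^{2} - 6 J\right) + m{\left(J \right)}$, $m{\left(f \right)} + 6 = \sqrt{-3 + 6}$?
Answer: $2081186 + \sqrt{3} \approx 2.0812 \cdot 10^{6}$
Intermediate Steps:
$m{\left(f \right)} = -6 + \sqrt{3}$ ($m{\left(f \right)} = -6 + \sqrt{-3 + 6} = -6 + \sqrt{3}$)
$I{\left(J \right)} = -6 + \sqrt{3} + J^{2} - 6 J$ ($I{\left(J \right)} = \left(J^{2} - 6 J\right) - \left(6 - \sqrt{3}\right) = -6 + \sqrt{3} + J^{2} - 6 J$)
$z{\left(K \right)} = -6 + \sqrt{3} + K^{4} - 6 K^{2}$ ($z{\left(K \right)} = -6 + \sqrt{3} + \left(K^{2}\right)^{2} - 6 K^{2} = -6 + \sqrt{3} + K^{4} - 6 K^{2}$)
$\left(-16433 + z{\left(-38 \right)}\right) + 21153 = \left(-16433 + \left(-6 + \sqrt{3} + \left(-38\right)^{4} - 6 \left(-38\right)^{2}\right)\right) + 21153 = \left(-16433 + \left(-6 + \sqrt{3} + 2085136 - 8664\right)\right) + 21153 = \left(-16433 + \left(2076466 + \sqrt{3}\right)\right) + 21153 = \left(2060033 + \sqrt{3}\right) + 21153 = 2081186 + \sqrt{3}$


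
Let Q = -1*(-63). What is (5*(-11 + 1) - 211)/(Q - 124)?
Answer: 261/61 ≈ 4.2787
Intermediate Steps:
Q = 63
(5*(-11 + 1) - 211)/(Q - 124) = (5*(-11 + 1) - 211)/(63 - 124) = (5*(-10) - 211)/(-61) = (-50 - 211)*(-1/61) = -261*(-1/61) = 261/61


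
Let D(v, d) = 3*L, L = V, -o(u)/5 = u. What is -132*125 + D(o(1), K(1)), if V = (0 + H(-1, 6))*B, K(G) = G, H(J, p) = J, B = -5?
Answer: -16485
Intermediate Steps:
o(u) = -5*u
V = 5 (V = (0 - 1)*(-5) = -1*(-5) = 5)
L = 5
D(v, d) = 15 (D(v, d) = 3*5 = 15)
-132*125 + D(o(1), K(1)) = -132*125 + 15 = -16500 + 15 = -16485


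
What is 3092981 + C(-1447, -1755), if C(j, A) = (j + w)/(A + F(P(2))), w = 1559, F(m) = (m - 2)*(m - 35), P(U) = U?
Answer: 5428181543/1755 ≈ 3.0930e+6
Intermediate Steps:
F(m) = (-35 + m)*(-2 + m) (F(m) = (-2 + m)*(-35 + m) = (-35 + m)*(-2 + m))
C(j, A) = (1559 + j)/A (C(j, A) = (j + 1559)/(A + (70 + 2² - 37*2)) = (1559 + j)/(A + (70 + 4 - 74)) = (1559 + j)/(A + 0) = (1559 + j)/A)
3092981 + C(-1447, -1755) = 3092981 + (1559 - 1447)/(-1755) = 3092981 - 1/1755*112 = 3092981 - 112/1755 = 5428181543/1755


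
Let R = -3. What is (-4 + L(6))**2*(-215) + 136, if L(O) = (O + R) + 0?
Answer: -79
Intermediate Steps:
L(O) = -3 + O (L(O) = (O - 3) + 0 = (-3 + O) + 0 = -3 + O)
(-4 + L(6))**2*(-215) + 136 = (-4 + (-3 + 6))**2*(-215) + 136 = (-4 + 3)**2*(-215) + 136 = (-1)**2*(-215) + 136 = 1*(-215) + 136 = -215 + 136 = -79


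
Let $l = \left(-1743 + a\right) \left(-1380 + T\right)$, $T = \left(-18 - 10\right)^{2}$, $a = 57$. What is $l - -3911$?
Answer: $1008767$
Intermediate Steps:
$T = 784$ ($T = \left(-28\right)^{2} = 784$)
$l = 1004856$ ($l = \left(-1743 + 57\right) \left(-1380 + 784\right) = \left(-1686\right) \left(-596\right) = 1004856$)
$l - -3911 = 1004856 - -3911 = 1004856 + 3911 = 1008767$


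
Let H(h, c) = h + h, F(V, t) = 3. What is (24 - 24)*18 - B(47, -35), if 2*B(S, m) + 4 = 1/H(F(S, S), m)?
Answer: 23/12 ≈ 1.9167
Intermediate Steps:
H(h, c) = 2*h
B(S, m) = -23/12 (B(S, m) = -2 + 1/(2*((2*3))) = -2 + (½)/6 = -2 + (½)*(⅙) = -2 + 1/12 = -23/12)
(24 - 24)*18 - B(47, -35) = (24 - 24)*18 - 1*(-23/12) = 0*18 + 23/12 = 0 + 23/12 = 23/12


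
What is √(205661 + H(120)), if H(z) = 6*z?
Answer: √206381 ≈ 454.29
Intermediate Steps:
√(205661 + H(120)) = √(205661 + 6*120) = √(205661 + 720) = √206381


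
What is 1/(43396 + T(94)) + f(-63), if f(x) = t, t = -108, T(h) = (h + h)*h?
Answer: -6595343/61068 ≈ -108.00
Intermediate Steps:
T(h) = 2*h² (T(h) = (2*h)*h = 2*h²)
f(x) = -108
1/(43396 + T(94)) + f(-63) = 1/(43396 + 2*94²) - 108 = 1/(43396 + 2*8836) - 108 = 1/(43396 + 17672) - 108 = 1/61068 - 108 = -6595343/61068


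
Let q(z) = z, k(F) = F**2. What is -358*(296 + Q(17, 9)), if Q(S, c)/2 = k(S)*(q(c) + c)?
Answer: -3830600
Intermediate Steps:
Q(S, c) = 4*c*S**2 (Q(S, c) = 2*(S**2*(c + c)) = 2*(S**2*(2*c)) = 2*(2*c*S**2) = 4*c*S**2)
-358*(296 + Q(17, 9)) = -358*(296 + 4*9*17**2) = -358*(296 + 4*9*289) = -358*(296 + 10404) = -358*10700 = -3830600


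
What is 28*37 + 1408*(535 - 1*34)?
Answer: 706444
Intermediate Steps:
28*37 + 1408*(535 - 1*34) = 1036 + 1408*(535 - 34) = 1036 + 1408*501 = 1036 + 705408 = 706444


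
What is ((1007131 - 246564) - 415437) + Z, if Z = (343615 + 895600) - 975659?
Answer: 608686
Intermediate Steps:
Z = 263556 (Z = 1239215 - 975659 = 263556)
((1007131 - 246564) - 415437) + Z = ((1007131 - 246564) - 415437) + 263556 = (760567 - 415437) + 263556 = 345130 + 263556 = 608686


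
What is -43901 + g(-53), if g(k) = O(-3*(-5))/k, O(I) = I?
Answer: -2326768/53 ≈ -43901.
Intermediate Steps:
g(k) = 15/k (g(k) = (-3*(-5))/k = 15/k)
-43901 + g(-53) = -43901 + 15/(-53) = -43901 + 15*(-1/53) = -43901 - 15/53 = -2326768/53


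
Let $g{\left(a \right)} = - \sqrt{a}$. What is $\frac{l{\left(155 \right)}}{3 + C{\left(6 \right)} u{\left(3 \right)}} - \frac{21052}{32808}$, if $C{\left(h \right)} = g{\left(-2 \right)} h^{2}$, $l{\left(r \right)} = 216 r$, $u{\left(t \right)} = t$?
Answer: $\frac{77887361}{21267786} + \frac{401760 i \sqrt{2}}{2593} \approx 3.6622 + 219.12 i$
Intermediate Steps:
$C{\left(h \right)} = - i \sqrt{2} h^{2}$ ($C{\left(h \right)} = - \sqrt{-2} h^{2} = - i \sqrt{2} h^{2}$)
$\frac{l{\left(155 \right)}}{3 + C{\left(6 \right)} u{\left(3 \right)}} - \frac{21052}{32808} = \frac{216 \cdot 155}{3 + - i \sqrt{2} \cdot 6^{2} \cdot 3} - \frac{21052}{32808} = \frac{33480}{3 + \left(-1\right) i \sqrt{2} \cdot 36 \cdot 3} - \frac{5263}{8202} = \frac{33480}{3 + - 36 i \sqrt{2} \cdot 3} - \frac{5263}{8202} = \frac{33480}{3 - 108 i \sqrt{2}} - \frac{5263}{8202} = - \frac{5263}{8202} + \frac{33480}{3 - 108 i \sqrt{2}}$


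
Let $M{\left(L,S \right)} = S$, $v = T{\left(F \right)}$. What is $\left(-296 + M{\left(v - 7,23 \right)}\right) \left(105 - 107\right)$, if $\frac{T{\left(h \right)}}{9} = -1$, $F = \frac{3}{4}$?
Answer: $546$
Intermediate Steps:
$F = \frac{3}{4}$ ($F = 3 \cdot \frac{1}{4} = \frac{3}{4} \approx 0.75$)
$T{\left(h \right)} = -9$ ($T{\left(h \right)} = 9 \left(-1\right) = -9$)
$v = -9$
$\left(-296 + M{\left(v - 7,23 \right)}\right) \left(105 - 107\right) = \left(-296 + 23\right) \left(105 - 107\right) = \left(-273\right) \left(-2\right) = 546$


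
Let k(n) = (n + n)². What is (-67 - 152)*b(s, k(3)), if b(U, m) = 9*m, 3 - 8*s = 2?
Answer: -70956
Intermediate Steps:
s = ⅛ (s = 3/8 - ⅛*2 = 3/8 - ¼ = ⅛ ≈ 0.12500)
k(n) = 4*n² (k(n) = (2*n)² = 4*n²)
(-67 - 152)*b(s, k(3)) = (-67 - 152)*(9*(4*3²)) = -1971*4*9 = -1971*36 = -219*324 = -70956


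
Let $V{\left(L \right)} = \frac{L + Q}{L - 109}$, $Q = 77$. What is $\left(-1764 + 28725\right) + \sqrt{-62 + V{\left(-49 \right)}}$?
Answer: $26961 + \frac{4 i \sqrt{24253}}{79} \approx 26961.0 + 7.8853 i$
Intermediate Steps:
$V{\left(L \right)} = \frac{77 + L}{-109 + L}$ ($V{\left(L \right)} = \frac{L + 77}{L - 109} = \frac{77 + L}{-109 + L}$)
$\left(-1764 + 28725\right) + \sqrt{-62 + V{\left(-49 \right)}} = \left(-1764 + 28725\right) + \sqrt{-62 + \frac{77 - 49}{-109 - 49}} = 26961 + \sqrt{-62 + \frac{1}{-158} \cdot 28} = 26961 + \sqrt{-62 - \frac{14}{79}} = 26961 + \sqrt{- \frac{4912}{79}} = 26961 + \frac{4 i \sqrt{24253}}{79}$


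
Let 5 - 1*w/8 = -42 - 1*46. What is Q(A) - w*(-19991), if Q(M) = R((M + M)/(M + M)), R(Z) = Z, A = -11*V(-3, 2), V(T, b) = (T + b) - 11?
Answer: 14873305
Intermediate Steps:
w = 744 (w = 40 - 8*(-42 - 1*46) = 40 - 8*(-42 - 46) = 40 - 8*(-88) = 40 + 704 = 744)
V(T, b) = -11 + T + b
A = 132 (A = -11*(-11 - 3 + 2) = -11*(-12) = 132)
Q(M) = 1 (Q(M) = (M + M)/(M + M) = (2*M)/((2*M)) = (2*M)*(1/(2*M)) = 1)
Q(A) - w*(-19991) = 1 - 744*(-19991) = 1 - 1*(-14873304) = 1 + 14873304 = 14873305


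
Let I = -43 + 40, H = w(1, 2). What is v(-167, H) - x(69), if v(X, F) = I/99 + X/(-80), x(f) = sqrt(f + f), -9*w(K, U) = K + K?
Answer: 5431/2640 - sqrt(138) ≈ -9.6901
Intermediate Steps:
w(K, U) = -2*K/9 (w(K, U) = -(K + K)/9 = -2*K/9)
H = -2/9 (H = -2/9*1 = -2/9 ≈ -0.22222)
I = -3
x(f) = sqrt(2)*sqrt(f) (x(f) = sqrt(2*f) = sqrt(2)*sqrt(f))
v(X, F) = -1/33 - X/80 (v(X, F) = -3/99 + X/(-80) = -3*1/99 + X*(-1/80) = -1/33 - X/80)
v(-167, H) - x(69) = (-1/33 - 1/80*(-167)) - sqrt(2)*sqrt(69) = (-1/33 + 167/80) - sqrt(138) = 5431/2640 - sqrt(138)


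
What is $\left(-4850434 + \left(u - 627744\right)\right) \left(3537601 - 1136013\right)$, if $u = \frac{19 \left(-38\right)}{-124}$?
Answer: $- \frac{407845689459950}{31} \approx -1.3156 \cdot 10^{13}$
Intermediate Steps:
$u = \frac{361}{62}$ ($u = \left(-722\right) \left(- \frac{1}{124}\right) = \frac{361}{62} \approx 5.8226$)
$\left(-4850434 + \left(u - 627744\right)\right) \left(3537601 - 1136013\right) = \left(-4850434 + \left(\frac{361}{62} - 627744\right)\right) \left(3537601 - 1136013\right) = \left(-4850434 + \left(\frac{361}{62} - 627744\right)\right) 2401588 = \left(-4850434 - \frac{38919767}{62}\right) 2401588 = \left(- \frac{339646675}{62}\right) 2401588 = - \frac{407845689459950}{31}$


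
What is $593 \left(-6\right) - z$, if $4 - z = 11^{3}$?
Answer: $-2231$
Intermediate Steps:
$z = -1327$ ($z = 4 - 11^{3} = 4 - 1331 = -1327$)
$593 \left(-6\right) - z = 593 \left(-6\right) - -1327 = -3558 + 1327 = -2231$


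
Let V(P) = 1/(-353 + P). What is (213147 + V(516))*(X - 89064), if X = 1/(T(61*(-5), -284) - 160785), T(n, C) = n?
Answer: -249234192629136041/13128835 ≈ -1.8984e+10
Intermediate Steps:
X = -1/161090 (X = 1/(61*(-5) - 160785) = 1/(-305 - 160785) = 1/(-161090) = -1/161090 ≈ -6.2077e-6)
(213147 + V(516))*(X - 89064) = (213147 + 1/(-353 + 516))*(-1/161090 - 89064) = (213147 + 1/163)*(-14347319761/161090) = (34742962/163)*(-14347319761/161090) = -249234192629136041/13128835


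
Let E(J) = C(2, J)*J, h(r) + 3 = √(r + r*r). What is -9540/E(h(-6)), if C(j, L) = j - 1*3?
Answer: 9540/7 + 3180*√30/7 ≈ 3851.1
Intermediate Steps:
C(j, L) = -3 + j (C(j, L) = j - 3 = -3 + j)
h(r) = -3 + √(r + r²) (h(r) = -3 + √(r + r*r) = -3 + √(r + r²))
E(J) = -J (E(J) = (-3 + 2)*J = -J)
-9540/E(h(-6)) = -9540*(-1/(-3 + √(-6*(1 - 6)))) = -9540*(-1/(-3 + √(-6*(-5)))) = -9540*(-1/(-3 + √30)) = -9540/(3 - √30)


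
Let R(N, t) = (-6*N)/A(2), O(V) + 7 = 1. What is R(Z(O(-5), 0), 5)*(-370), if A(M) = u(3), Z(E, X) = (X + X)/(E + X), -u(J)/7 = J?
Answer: 0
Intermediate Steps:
u(J) = -7*J
O(V) = -6 (O(V) = -7 + 1 = -6)
Z(E, X) = 2*X/(E + X) (Z(E, X) = (2*X)/(E + X) = 2*X/(E + X))
A(M) = -21 (A(M) = -7*3 = -21)
R(N, t) = 2*N/7 (R(N, t) = -6*N/(-21) = -6*N*(-1/21) = 2*N/7)
R(Z(O(-5), 0), 5)*(-370) = (2*(2*0/(-6 + 0))/7)*(-370) = (2*(2*0/(-6))/7)*(-370) = (2*(2*0*(-⅙))/7)*(-370) = ((2/7)*0)*(-370) = 0*(-370) = 0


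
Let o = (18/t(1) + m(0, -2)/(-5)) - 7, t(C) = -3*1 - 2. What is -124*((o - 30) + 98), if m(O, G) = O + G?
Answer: -35836/5 ≈ -7167.2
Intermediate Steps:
m(O, G) = G + O
t(C) = -5 (t(C) = -3 - 2 = -5)
o = -51/5 (o = (18/(-5) + (-2 + 0)/(-5)) - 7 = (18*(-⅕) - 2*(-⅕)) - 7 = (-18/5 + ⅖) - 7 = -16/5 - 7 = -51/5 ≈ -10.200)
-124*((o - 30) + 98) = -124*((-51/5 - 30) + 98) = -124*(-201/5 + 98) = -124*289/5 = -35836/5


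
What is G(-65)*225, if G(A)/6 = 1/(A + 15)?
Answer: -27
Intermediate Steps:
G(A) = 6/(15 + A) (G(A) = 6/(A + 15) = 6/(15 + A))
G(-65)*225 = (6/(15 - 65))*225 = (6/(-50))*225 = (6*(-1/50))*225 = -3/25*225 = -27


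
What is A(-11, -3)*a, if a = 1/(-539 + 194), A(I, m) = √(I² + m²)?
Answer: -√130/345 ≈ -0.033049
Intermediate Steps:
a = -1/345 (a = 1/(-345) = -1/345 ≈ -0.0028986)
A(-11, -3)*a = √((-11)² + (-3)²)*(-1/345) = √(121 + 9)*(-1/345) = √130*(-1/345) = -√130/345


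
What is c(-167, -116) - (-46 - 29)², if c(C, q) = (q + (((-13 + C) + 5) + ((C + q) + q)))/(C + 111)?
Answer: -157155/28 ≈ -5612.7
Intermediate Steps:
c(C, q) = (-8 + 2*C + 3*q)/(111 + C) (c(C, q) = (q + ((-8 + C) + (C + 2*q)))/(111 + C) = (q + (-8 + 2*C + 2*q))/(111 + C) = (-8 + 2*C + 3*q)/(111 + C))
c(-167, -116) - (-46 - 29)² = (-8 + 2*(-167) + 3*(-116))/(111 - 167) - (-46 - 29)² = (-8 - 334 - 348)/(-56) - 1*(-75)² = -1/56*(-690) - 1*5625 = 345/28 - 5625 = -157155/28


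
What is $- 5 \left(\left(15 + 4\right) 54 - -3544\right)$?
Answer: $-22850$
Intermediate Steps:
$- 5 \left(\left(15 + 4\right) 54 - -3544\right) = - 5 \left(19 \cdot 54 + 3544\right) = - 5 \left(1026 + 3544\right) = \left(-5\right) 4570 = -22850$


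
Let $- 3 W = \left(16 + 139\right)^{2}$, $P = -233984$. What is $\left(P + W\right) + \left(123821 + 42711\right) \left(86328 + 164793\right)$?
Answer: $\frac{125458321139}{3} \approx 4.1819 \cdot 10^{10}$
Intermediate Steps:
$W = - \frac{24025}{3}$ ($W = - \frac{\left(16 + 139\right)^{2}}{3} = - \frac{155^{2}}{3} = \left(- \frac{1}{3}\right) 24025 = - \frac{24025}{3} \approx -8008.3$)
$\left(P + W\right) + \left(123821 + 42711\right) \left(86328 + 164793\right) = \left(-233984 - \frac{24025}{3}\right) + \left(123821 + 42711\right) \left(86328 + 164793\right) = - \frac{725977}{3} + 166532 \cdot 251121 = - \frac{725977}{3} + 41819682372 = \frac{125458321139}{3}$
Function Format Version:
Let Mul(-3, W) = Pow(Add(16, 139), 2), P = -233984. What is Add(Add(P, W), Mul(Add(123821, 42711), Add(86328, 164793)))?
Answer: Rational(125458321139, 3) ≈ 4.1819e+10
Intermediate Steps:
W = Rational(-24025, 3) (W = Mul(Rational(-1, 3), Pow(Add(16, 139), 2)) = Mul(Rational(-1, 3), Pow(155, 2)) = Mul(Rational(-1, 3), 24025) = Rational(-24025, 3) ≈ -8008.3)
Add(Add(P, W), Mul(Add(123821, 42711), Add(86328, 164793))) = Add(Add(-233984, Rational(-24025, 3)), Mul(Add(123821, 42711), Add(86328, 164793))) = Add(Rational(-725977, 3), Mul(166532, 251121)) = Add(Rational(-725977, 3), 41819682372) = Rational(125458321139, 3)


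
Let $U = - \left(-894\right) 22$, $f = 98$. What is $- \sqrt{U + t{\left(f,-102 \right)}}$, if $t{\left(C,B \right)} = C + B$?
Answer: $- 4 \sqrt{1229} \approx -140.23$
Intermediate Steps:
$t{\left(C,B \right)} = B + C$
$U = 19668$ ($U = \left(-1\right) \left(-19668\right) = 19668$)
$- \sqrt{U + t{\left(f,-102 \right)}} = - \sqrt{19668 + \left(-102 + 98\right)} = - \sqrt{19668 - 4} = - \sqrt{19664} = - 4 \sqrt{1229}$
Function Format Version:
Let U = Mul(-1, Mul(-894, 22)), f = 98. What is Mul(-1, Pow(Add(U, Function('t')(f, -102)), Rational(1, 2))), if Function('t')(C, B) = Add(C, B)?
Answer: Mul(-4, Pow(1229, Rational(1, 2))) ≈ -140.23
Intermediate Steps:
Function('t')(C, B) = Add(B, C)
U = 19668 (U = Mul(-1, -19668) = 19668)
Mul(-1, Pow(Add(U, Function('t')(f, -102)), Rational(1, 2))) = Mul(-1, Pow(Add(19668, Add(-102, 98)), Rational(1, 2))) = Mul(-1, Pow(Add(19668, -4), Rational(1, 2))) = Mul(-1, Pow(19664, Rational(1, 2))) = Mul(-1, Mul(4, Pow(1229, Rational(1, 2)))) = Mul(-4, Pow(1229, Rational(1, 2)))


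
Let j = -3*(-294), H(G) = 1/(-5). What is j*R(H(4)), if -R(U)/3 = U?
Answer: 2646/5 ≈ 529.20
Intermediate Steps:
H(G) = -⅕
j = 882
R(U) = -3*U
j*R(H(4)) = 882*(-3*(-⅕)) = 882*(⅗) = 2646/5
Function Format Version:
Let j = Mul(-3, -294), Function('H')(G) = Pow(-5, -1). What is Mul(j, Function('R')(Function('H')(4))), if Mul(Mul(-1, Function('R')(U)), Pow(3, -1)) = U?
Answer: Rational(2646, 5) ≈ 529.20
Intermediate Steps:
Function('H')(G) = Rational(-1, 5)
j = 882
Function('R')(U) = Mul(-3, U)
Mul(j, Function('R')(Function('H')(4))) = Mul(882, Mul(-3, Rational(-1, 5))) = Mul(882, Rational(3, 5)) = Rational(2646, 5)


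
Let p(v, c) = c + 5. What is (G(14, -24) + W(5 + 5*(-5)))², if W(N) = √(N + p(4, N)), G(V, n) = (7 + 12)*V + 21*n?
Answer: (238 - I*√35)² ≈ 56609.0 - 2816.1*I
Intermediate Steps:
p(v, c) = 5 + c
G(V, n) = 19*V + 21*n
W(N) = √(5 + 2*N) (W(N) = √(N + (5 + N)) = √(5 + 2*N))
(G(14, -24) + W(5 + 5*(-5)))² = ((19*14 + 21*(-24)) + √(5 + 2*(5 + 5*(-5))))² = ((266 - 504) + √(5 + 2*(5 - 25)))² = (-238 + √(5 + 2*(-20)))² = (-238 + √(5 - 40))² = (-238 + √(-35))² = (-238 + I*√35)²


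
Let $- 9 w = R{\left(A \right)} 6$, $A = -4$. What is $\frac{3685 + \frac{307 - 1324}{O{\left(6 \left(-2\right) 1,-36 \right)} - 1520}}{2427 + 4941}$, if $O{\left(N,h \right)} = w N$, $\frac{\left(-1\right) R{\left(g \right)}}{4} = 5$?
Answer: $\frac{2063939}{4126080} \approx 0.50022$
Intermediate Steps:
$R{\left(g \right)} = -20$ ($R{\left(g \right)} = \left(-4\right) 5 = -20$)
$w = \frac{40}{3}$ ($w = - \frac{\left(-20\right) 6}{9} = \left(- \frac{1}{9}\right) \left(-120\right) = \frac{40}{3} \approx 13.333$)
$O{\left(N,h \right)} = \frac{40 N}{3}$
$\frac{3685 + \frac{307 - 1324}{O{\left(6 \left(-2\right) 1,-36 \right)} - 1520}}{2427 + 4941} = \frac{3685 + \frac{307 - 1324}{\frac{40 \cdot 6 \left(-2\right) 1}{3} - 1520}}{2427 + 4941} = \frac{3685 - \frac{1017}{\frac{40 \left(\left(-12\right) 1\right)}{3} - 1520}}{7368} = \left(3685 - \frac{1017}{\frac{40}{3} \left(-12\right) - 1520}\right) \frac{1}{7368} = \left(3685 - \frac{1017}{-160 - 1520}\right) \frac{1}{7368} = \left(3685 - \frac{1017}{-1680}\right) \frac{1}{7368} = \left(3685 - - \frac{339}{560}\right) \frac{1}{7368} = \left(3685 + \frac{339}{560}\right) \frac{1}{7368} = \frac{2063939}{560} \cdot \frac{1}{7368} = \frac{2063939}{4126080}$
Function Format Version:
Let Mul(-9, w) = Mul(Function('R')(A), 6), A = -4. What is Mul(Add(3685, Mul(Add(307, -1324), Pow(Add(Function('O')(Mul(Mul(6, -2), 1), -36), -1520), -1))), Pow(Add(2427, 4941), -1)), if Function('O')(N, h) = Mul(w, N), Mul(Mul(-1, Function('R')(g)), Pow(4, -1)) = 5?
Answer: Rational(2063939, 4126080) ≈ 0.50022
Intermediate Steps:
Function('R')(g) = -20 (Function('R')(g) = Mul(-4, 5) = -20)
w = Rational(40, 3) (w = Mul(Rational(-1, 9), Mul(-20, 6)) = Mul(Rational(-1, 9), -120) = Rational(40, 3) ≈ 13.333)
Function('O')(N, h) = Mul(Rational(40, 3), N)
Mul(Add(3685, Mul(Add(307, -1324), Pow(Add(Function('O')(Mul(Mul(6, -2), 1), -36), -1520), -1))), Pow(Add(2427, 4941), -1)) = Mul(Add(3685, Mul(Add(307, -1324), Pow(Add(Mul(Rational(40, 3), Mul(Mul(6, -2), 1)), -1520), -1))), Pow(Add(2427, 4941), -1)) = Mul(Add(3685, Mul(-1017, Pow(Add(Mul(Rational(40, 3), Mul(-12, 1)), -1520), -1))), Pow(7368, -1)) = Mul(Add(3685, Mul(-1017, Pow(Add(Mul(Rational(40, 3), -12), -1520), -1))), Rational(1, 7368)) = Mul(Add(3685, Mul(-1017, Pow(Add(-160, -1520), -1))), Rational(1, 7368)) = Mul(Add(3685, Mul(-1017, Pow(-1680, -1))), Rational(1, 7368)) = Mul(Add(3685, Mul(-1017, Rational(-1, 1680))), Rational(1, 7368)) = Mul(Add(3685, Rational(339, 560)), Rational(1, 7368)) = Mul(Rational(2063939, 560), Rational(1, 7368)) = Rational(2063939, 4126080)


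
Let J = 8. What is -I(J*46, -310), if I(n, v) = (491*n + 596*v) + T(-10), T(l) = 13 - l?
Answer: 4049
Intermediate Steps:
I(n, v) = 23 + 491*n + 596*v (I(n, v) = (491*n + 596*v) + (13 - 1*(-10)) = (491*n + 596*v) + (13 + 10) = (491*n + 596*v) + 23 = 23 + 491*n + 596*v)
-I(J*46, -310) = -(23 + 491*(8*46) + 596*(-310)) = -(23 + 491*368 - 184760) = -(23 + 180688 - 184760) = -1*(-4049) = 4049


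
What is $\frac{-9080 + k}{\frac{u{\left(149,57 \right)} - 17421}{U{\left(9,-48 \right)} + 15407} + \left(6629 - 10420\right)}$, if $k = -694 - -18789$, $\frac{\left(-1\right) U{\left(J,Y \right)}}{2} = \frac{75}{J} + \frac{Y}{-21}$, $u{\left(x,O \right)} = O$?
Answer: $- \frac{582551103}{245048107} \approx -2.3773$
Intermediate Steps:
$U{\left(J,Y \right)} = - \frac{150}{J} + \frac{2 Y}{21}$ ($U{\left(J,Y \right)} = - 2 \left(\frac{75}{J} + \frac{Y}{-21}\right) = - 2 \left(\frac{75}{J} + Y \left(- \frac{1}{21}\right)\right) = - 2 \left(\frac{75}{J} - \frac{Y}{21}\right) = - \frac{150}{J} + \frac{2 Y}{21}$)
$k = 18095$ ($k = -694 + 18789 = 18095$)
$\frac{-9080 + k}{\frac{u{\left(149,57 \right)} - 17421}{U{\left(9,-48 \right)} + 15407} + \left(6629 - 10420\right)} = \frac{-9080 + 18095}{\frac{57 - 17421}{\left(- \frac{150}{9} + \frac{2}{21} \left(-48\right)\right) + 15407} + \left(6629 - 10420\right)} = \frac{9015}{- \frac{17364}{\left(\left(-150\right) \frac{1}{9} - \frac{32}{7}\right) + 15407} + \left(6629 - 10420\right)} = \frac{9015}{- \frac{17364}{\left(- \frac{50}{3} - \frac{32}{7}\right) + 15407} - 3791} = \frac{9015}{- \frac{17364}{- \frac{446}{21} + 15407} - 3791} = \frac{9015}{- \frac{17364}{\frac{323101}{21}} - 3791} = \frac{9015}{\left(-17364\right) \frac{21}{323101} - 3791} = \frac{9015}{- \frac{364644}{323101} - 3791} = \frac{9015}{- \frac{1225240535}{323101}} = 9015 \left(- \frac{323101}{1225240535}\right) = - \frac{582551103}{245048107}$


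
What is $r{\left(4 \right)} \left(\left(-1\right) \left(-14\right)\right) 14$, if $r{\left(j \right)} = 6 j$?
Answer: $4704$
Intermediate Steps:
$r{\left(4 \right)} \left(\left(-1\right) \left(-14\right)\right) 14 = 6 \cdot 4 \left(\left(-1\right) \left(-14\right)\right) 14 = 24 \cdot 14 \cdot 14 = 336 \cdot 14 = 4704$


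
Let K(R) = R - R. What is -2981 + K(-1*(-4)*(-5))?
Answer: -2981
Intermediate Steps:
K(R) = 0
-2981 + K(-1*(-4)*(-5)) = -2981 + 0 = -2981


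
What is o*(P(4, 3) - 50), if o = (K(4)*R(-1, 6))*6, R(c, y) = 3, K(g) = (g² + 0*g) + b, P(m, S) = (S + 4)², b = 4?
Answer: -360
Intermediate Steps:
P(m, S) = (4 + S)²
K(g) = 4 + g² (K(g) = (g² + 0*g) + 4 = (g² + 0) + 4 = g² + 4 = 4 + g²)
o = 360 (o = ((4 + 4²)*3)*6 = ((4 + 16)*3)*6 = (20*3)*6 = 60*6 = 360)
o*(P(4, 3) - 50) = 360*((4 + 3)² - 50) = 360*(7² - 50) = 360*(49 - 50) = 360*(-1) = -360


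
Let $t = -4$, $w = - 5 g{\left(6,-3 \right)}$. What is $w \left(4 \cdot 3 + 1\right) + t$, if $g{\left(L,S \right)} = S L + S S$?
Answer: $581$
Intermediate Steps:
$g{\left(L,S \right)} = S^{2} + L S$ ($g{\left(L,S \right)} = L S + S^{2} = S^{2} + L S$)
$w = 45$ ($w = - 5 \left(- 3 \left(6 - 3\right)\right) = - 5 \left(\left(-3\right) 3\right) = \left(-5\right) \left(-9\right) = 45$)
$w \left(4 \cdot 3 + 1\right) + t = 45 \left(4 \cdot 3 + 1\right) - 4 = 45 \left(12 + 1\right) - 4 = 45 \cdot 13 - 4 = 585 - 4 = 581$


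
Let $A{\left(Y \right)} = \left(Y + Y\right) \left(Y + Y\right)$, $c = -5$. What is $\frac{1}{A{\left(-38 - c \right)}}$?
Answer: $\frac{1}{4356} \approx 0.00022957$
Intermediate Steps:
$A{\left(Y \right)} = 4 Y^{2}$ ($A{\left(Y \right)} = 2 Y 2 Y = 4 Y^{2}$)
$\frac{1}{A{\left(-38 - c \right)}} = \frac{1}{4 \left(-38 - -5\right)^{2}} = \frac{1}{4 \left(-38 + 5\right)^{2}} = \frac{1}{4 \left(-33\right)^{2}} = \frac{1}{4 \cdot 1089} = \frac{1}{4356}$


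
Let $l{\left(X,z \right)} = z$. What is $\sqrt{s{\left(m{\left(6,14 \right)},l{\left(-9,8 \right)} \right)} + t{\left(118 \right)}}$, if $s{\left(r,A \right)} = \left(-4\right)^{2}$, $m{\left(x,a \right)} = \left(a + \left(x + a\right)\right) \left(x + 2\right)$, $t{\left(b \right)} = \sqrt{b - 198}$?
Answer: $2 \sqrt{4 + i \sqrt{5}} \approx 4.1431 + 1.0794 i$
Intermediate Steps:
$t{\left(b \right)} = \sqrt{-198 + b}$
$m{\left(x,a \right)} = \left(2 + x\right) \left(x + 2 a\right)$ ($m{\left(x,a \right)} = \left(a + \left(a + x\right)\right) \left(2 + x\right) = \left(x + 2 a\right) \left(2 + x\right) = \left(2 + x\right) \left(x + 2 a\right)$)
$s{\left(r,A \right)} = 16$
$\sqrt{s{\left(m{\left(6,14 \right)},l{\left(-9,8 \right)} \right)} + t{\left(118 \right)}} = \sqrt{16 + \sqrt{-198 + 118}} = \sqrt{16 + \sqrt{-80}} = \sqrt{16 + 4 i \sqrt{5}}$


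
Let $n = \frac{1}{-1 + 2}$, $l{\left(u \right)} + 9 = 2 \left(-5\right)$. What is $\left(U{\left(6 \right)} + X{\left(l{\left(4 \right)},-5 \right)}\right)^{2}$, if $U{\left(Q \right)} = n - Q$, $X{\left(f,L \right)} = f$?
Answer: $576$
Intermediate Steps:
$l{\left(u \right)} = -19$ ($l{\left(u \right)} = -9 + 2 \left(-5\right) = -9 - 10 = -19$)
$n = 1$ ($n = 1^{-1} = 1$)
$U{\left(Q \right)} = 1 - Q$
$\left(U{\left(6 \right)} + X{\left(l{\left(4 \right)},-5 \right)}\right)^{2} = \left(\left(1 - 6\right) - 19\right)^{2} = \left(-5 - 19\right)^{2} = \left(-24\right)^{2} = 576$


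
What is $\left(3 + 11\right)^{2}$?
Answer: $196$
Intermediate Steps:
$\left(3 + 11\right)^{2} = 14^{2} = 196$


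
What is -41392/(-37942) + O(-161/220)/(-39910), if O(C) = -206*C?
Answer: 90542913507/83284587100 ≈ 1.0872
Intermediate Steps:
-41392/(-37942) + O(-161/220)/(-39910) = -41392/(-37942) - (-33166)/220/(-39910) = -41392*(-1/37942) - (-33166)/220*(-1/39910) = 20696/18971 - 206*(-161/220)*(-1/39910) = 20696/18971 + (16583/110)*(-1/39910) = 20696/18971 - 16583/4390100 = 90542913507/83284587100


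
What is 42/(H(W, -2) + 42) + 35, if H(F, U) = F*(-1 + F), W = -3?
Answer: 322/9 ≈ 35.778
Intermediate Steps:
42/(H(W, -2) + 42) + 35 = 42/(-3*(-1 - 3) + 42) + 35 = 42/(-3*(-4) + 42) + 35 = 42/(12 + 42) + 35 = 42/54 + 35 = 42*(1/54) + 35 = 7/9 + 35 = 322/9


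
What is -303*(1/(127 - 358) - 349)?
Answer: 8142620/77 ≈ 1.0575e+5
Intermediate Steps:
-303*(1/(127 - 358) - 349) = -303*(1/(-231) - 349) = -303*(-1/231 - 349) = -303*(-80620/231) = 8142620/77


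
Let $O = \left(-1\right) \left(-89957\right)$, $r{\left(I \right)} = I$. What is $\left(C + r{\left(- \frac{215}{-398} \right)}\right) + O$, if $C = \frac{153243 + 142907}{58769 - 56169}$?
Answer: $\frac{932059303}{10348} \approx 90072.0$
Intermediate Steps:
$O = 89957$
$C = \frac{5923}{52}$ ($C = \frac{296150}{2600} = 296150 \cdot \frac{1}{2600} = \frac{5923}{52} \approx 113.9$)
$\left(C + r{\left(- \frac{215}{-398} \right)}\right) + O = \left(\frac{5923}{52} - \frac{215}{-398}\right) + 89957 = \left(\frac{5923}{52} - - \frac{215}{398}\right) + 89957 = \left(\frac{5923}{52} + \frac{215}{398}\right) + 89957 = \frac{1184267}{10348} + 89957 = \frac{932059303}{10348}$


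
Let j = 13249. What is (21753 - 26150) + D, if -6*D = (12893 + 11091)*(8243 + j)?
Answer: -85915085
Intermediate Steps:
D = -85910688 (D = -(12893 + 11091)*(8243 + 13249)/6 = -11992*21492/3 = -⅙*515464128 = -85910688)
(21753 - 26150) + D = (21753 - 26150) - 85910688 = -4397 - 85910688 = -85915085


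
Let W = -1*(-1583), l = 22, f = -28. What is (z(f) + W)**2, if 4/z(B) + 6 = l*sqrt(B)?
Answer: (-8467417923*I + 330638044*sqrt(7))/(-3379*I + 132*sqrt(7)) ≈ 2.5059e+6 - 108.5*I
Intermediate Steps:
z(B) = 4/(-6 + 22*sqrt(B))
W = 1583
(z(f) + W)**2 = (2/(-3 + 11*sqrt(-28)) + 1583)**2 = (2/(-3 + 11*(2*I*sqrt(7))) + 1583)**2 = (2/(-3 + 22*I*sqrt(7)) + 1583)**2 = (1583 + 2/(-3 + 22*I*sqrt(7)))**2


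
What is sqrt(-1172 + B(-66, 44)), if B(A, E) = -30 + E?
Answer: I*sqrt(1158) ≈ 34.029*I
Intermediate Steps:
sqrt(-1172 + B(-66, 44)) = sqrt(-1172 + (-30 + 44)) = sqrt(-1172 + 14) = sqrt(-1158) = I*sqrt(1158)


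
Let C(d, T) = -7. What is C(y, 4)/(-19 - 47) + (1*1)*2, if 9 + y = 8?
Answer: 139/66 ≈ 2.1061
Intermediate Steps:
y = -1 (y = -9 + 8 = -1)
C(y, 4)/(-19 - 47) + (1*1)*2 = -7/(-19 - 47) + (1*1)*2 = -7/(-66) + 1*2 = -1/66*(-7) + 2 = 7/66 + 2 = 139/66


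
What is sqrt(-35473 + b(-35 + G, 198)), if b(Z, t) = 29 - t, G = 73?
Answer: I*sqrt(35642) ≈ 188.79*I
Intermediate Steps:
sqrt(-35473 + b(-35 + G, 198)) = sqrt(-35473 + (29 - 1*198)) = sqrt(-35473 + (29 - 198)) = sqrt(-35473 - 169) = sqrt(-35642) = I*sqrt(35642)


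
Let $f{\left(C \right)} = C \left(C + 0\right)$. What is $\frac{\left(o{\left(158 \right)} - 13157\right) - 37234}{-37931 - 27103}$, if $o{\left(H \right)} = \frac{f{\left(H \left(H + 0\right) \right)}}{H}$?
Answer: $- \frac{3893921}{65034} \approx -59.875$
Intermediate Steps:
$f{\left(C \right)} = C^{2}$ ($f{\left(C \right)} = C C = C^{2}$)
$o{\left(H \right)} = H^{3}$ ($o{\left(H \right)} = \frac{\left(H \left(H + 0\right)\right)^{2}}{H} = \frac{\left(H H\right)^{2}}{H} = \frac{\left(H^{2}\right)^{2}}{H} = \frac{H^{4}}{H} = H^{3}$)
$\frac{\left(o{\left(158 \right)} - 13157\right) - 37234}{-37931 - 27103} = \frac{\left(158^{3} - 13157\right) - 37234}{-37931 - 27103} = \frac{\left(3944312 - 13157\right) - 37234}{-65034} = \left(3931155 - 37234\right) \left(- \frac{1}{65034}\right) = 3893921 \left(- \frac{1}{65034}\right) = - \frac{3893921}{65034}$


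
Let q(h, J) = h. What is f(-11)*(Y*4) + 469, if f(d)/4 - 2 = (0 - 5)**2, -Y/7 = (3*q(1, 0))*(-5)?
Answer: 45829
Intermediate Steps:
Y = 105 (Y = -7*3*1*(-5) = -21*(-5) = -7*(-15) = 105)
f(d) = 108 (f(d) = 8 + 4*(0 - 5)**2 = 8 + 4*(-5)**2 = 8 + 4*25 = 8 + 100 = 108)
f(-11)*(Y*4) + 469 = 108*(105*4) + 469 = 108*420 + 469 = 45360 + 469 = 45829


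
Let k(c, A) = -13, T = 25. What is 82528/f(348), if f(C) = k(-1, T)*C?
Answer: -20632/1131 ≈ -18.242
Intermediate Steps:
f(C) = -13*C
82528/f(348) = 82528/((-13*348)) = 82528/(-4524) = 82528*(-1/4524) = -20632/1131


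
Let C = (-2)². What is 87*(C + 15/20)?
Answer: 1653/4 ≈ 413.25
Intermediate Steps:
C = 4
87*(C + 15/20) = 87*(4 + 15/20) = 87*(4 + 15*(1/20)) = 87*(4 + ¾) = 87*(19/4) = 1653/4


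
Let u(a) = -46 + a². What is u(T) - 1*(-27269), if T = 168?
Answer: 55447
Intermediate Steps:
u(T) - 1*(-27269) = (-46 + 168²) - 1*(-27269) = (-46 + 28224) + 27269 = 28178 + 27269 = 55447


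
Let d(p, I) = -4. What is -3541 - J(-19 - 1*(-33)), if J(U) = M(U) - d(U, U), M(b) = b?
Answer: -3559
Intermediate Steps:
J(U) = 4 + U (J(U) = U - 1*(-4) = U + 4 = 4 + U)
-3541 - J(-19 - 1*(-33)) = -3541 - (4 + (-19 - 1*(-33))) = -3541 - (4 + (-19 + 33)) = -3541 - (4 + 14) = -3541 - 1*18 = -3541 - 18 = -3559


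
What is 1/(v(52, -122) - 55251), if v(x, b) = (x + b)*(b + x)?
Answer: -1/50351 ≈ -1.9861e-5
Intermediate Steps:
v(x, b) = (b + x)**2 (v(x, b) = (b + x)*(b + x) = (b + x)**2)
1/(v(52, -122) - 55251) = 1/((-122 + 52)**2 - 55251) = 1/((-70)**2 - 55251) = 1/(4900 - 55251) = 1/(-50351) = -1/50351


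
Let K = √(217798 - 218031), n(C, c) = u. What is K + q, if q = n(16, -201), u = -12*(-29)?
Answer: 348 + I*√233 ≈ 348.0 + 15.264*I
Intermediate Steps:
u = 348
n(C, c) = 348
K = I*√233 (K = √(-233) = I*√233 ≈ 15.264*I)
q = 348
K + q = I*√233 + 348 = 348 + I*√233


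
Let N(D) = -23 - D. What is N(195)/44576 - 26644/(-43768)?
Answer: 73633845/121937648 ≈ 0.60386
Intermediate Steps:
N(195)/44576 - 26644/(-43768) = (-23 - 1*195)/44576 - 26644/(-43768) = (-23 - 195)*(1/44576) - 26644*(-1/43768) = -218*1/44576 + 6661/10942 = -109/22288 + 6661/10942 = 73633845/121937648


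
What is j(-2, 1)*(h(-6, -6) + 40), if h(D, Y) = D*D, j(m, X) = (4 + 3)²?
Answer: 3724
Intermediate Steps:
j(m, X) = 49 (j(m, X) = 7² = 49)
h(D, Y) = D²
j(-2, 1)*(h(-6, -6) + 40) = 49*((-6)² + 40) = 49*(36 + 40) = 49*76 = 3724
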